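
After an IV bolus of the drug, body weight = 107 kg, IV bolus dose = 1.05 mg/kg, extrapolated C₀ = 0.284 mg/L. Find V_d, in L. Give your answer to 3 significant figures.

Dose = 1.05 × 107 = 112.4 mg
Vd = Dose / C₀ = 112.4 / 0.284 = 395.8 L

396 L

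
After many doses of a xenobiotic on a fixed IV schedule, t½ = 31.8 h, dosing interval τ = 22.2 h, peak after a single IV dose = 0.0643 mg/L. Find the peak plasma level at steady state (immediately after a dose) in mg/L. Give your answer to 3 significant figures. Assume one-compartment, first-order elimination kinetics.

k = ln2 / t½ = 0.693147 / 31.8 = 0.02180 h⁻¹
e^(−kτ) = e^(−0.02180 × 22.2) = 0.6163
Accumulation ratio R = 1 / (1 − e^(−kτ)) = 1 / (1 − 0.6163) = 2.606
Steady-state peak = C₀ × R = 0.0643 × 2.606 = 0.1676 mg/L

0.168 mg/L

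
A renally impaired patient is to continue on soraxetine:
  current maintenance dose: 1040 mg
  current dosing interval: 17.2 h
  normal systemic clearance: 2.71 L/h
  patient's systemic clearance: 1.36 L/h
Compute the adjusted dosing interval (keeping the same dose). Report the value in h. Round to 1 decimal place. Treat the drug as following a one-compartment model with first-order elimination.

34.3 h

To keep the same average steady-state level, dosing rate must scale with clearance.
CL ratio = 1.36 / 2.71 = 0.5018
New interval (same dose) = 17.2 / 0.5018 = 34.28 h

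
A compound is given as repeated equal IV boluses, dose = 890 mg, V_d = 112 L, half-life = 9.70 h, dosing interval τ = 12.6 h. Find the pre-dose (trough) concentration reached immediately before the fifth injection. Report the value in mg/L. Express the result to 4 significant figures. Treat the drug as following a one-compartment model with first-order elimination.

C₀ per dose = Dose / Vd = 890 / 112 = 7.946 mg/L
k = ln2 / t½ = 0.693147 / 9.70 = 0.07146 h⁻¹
Fraction remaining after one interval: r = e^(−kτ) = e^(−0.07146 × 12.6) = 0.4064
Before dose 5, 4 doses have been given (aged 1τ, 2τ, 3τ, 4τ).
C_trough = C₀ × (r + r² + … + r^4) = C₀ × r(1−r^4)/(1−r)
        = 7.946 × 0.4064 × (1 − 0.02728) / (1 − 0.4064) = 5.292 mg/L

5.292 mg/L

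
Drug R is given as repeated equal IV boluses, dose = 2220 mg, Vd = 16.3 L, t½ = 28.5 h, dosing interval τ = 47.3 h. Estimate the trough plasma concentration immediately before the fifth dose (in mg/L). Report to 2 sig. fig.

62 mg/L

C₀ per dose = Dose / Vd = 2220 / 16.3 = 136.2 mg/L
k = ln2 / t½ = 0.693147 / 28.5 = 0.02432 h⁻¹
Fraction remaining after one interval: r = e^(−kτ) = e^(−0.02432 × 47.3) = 0.3165
Before dose 5, 4 doses have been given (aged 1τ, 2τ, 3τ, 4τ).
C_trough = C₀ × (r + r² + … + r^4) = C₀ × r(1−r^4)/(1−r)
        = 136.2 × 0.3165 × (1 − 0.01003) / (1 − 0.3165) = 62.44 mg/L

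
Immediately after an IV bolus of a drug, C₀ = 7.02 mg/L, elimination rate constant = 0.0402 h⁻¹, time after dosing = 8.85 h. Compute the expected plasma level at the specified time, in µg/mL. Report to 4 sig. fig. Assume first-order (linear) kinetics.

C = C₀ · e^(−k·t) = 7.020 × e^(−0.04020 × 8.85)
  = 7.020 × 0.7006 = 4.918 mg/L
(4.918 mg/L = 4.918 µg/mL)

4.918 µg/mL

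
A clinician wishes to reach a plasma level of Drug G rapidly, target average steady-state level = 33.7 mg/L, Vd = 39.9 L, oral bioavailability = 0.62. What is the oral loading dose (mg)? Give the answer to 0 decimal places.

LD = Css × Vd / F = 33.7 × 39.9 / 0.62 = 2169 mg

2169 mg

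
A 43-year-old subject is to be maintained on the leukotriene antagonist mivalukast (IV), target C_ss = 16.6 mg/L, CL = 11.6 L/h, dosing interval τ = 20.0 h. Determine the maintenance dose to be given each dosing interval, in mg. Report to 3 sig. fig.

3850 mg

At steady state, Dose/τ = Css × CL.
Dose = Css × CL × τ = 16.6 × 11.60 × 20.0 = 3851 mg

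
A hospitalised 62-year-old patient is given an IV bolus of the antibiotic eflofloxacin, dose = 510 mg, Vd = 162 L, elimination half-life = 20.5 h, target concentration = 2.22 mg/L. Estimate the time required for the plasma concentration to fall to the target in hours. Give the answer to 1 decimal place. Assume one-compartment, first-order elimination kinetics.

10.3 h

C₀ = Dose / Vd = 510.0 / 162 = 3.148 mg/L
k = ln2 / t½ = 0.693147 / 20.5 = 0.03381 h⁻¹
t = ln(C₀ / C) / k = ln(3.148 / 2.22) / 0.03381
  = ln(1.418) / 0.03381 = 0.3492 / 0.03381 = 10.33 h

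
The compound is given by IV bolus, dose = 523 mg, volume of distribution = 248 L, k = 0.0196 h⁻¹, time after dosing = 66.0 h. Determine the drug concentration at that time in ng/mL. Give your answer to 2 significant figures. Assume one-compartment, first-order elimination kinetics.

580 ng/mL

C₀ = Dose / Vd = 523.0 / 248 = 2.109 mg/L
C = C₀ · e^(−k·t) = 2.109 × e^(−0.01960 × 66.0)
  = 2.109 × 0.2743 = 0.5785 mg/L
Convert: 0.5785 mg/L × 1000 = 578.5 ng/mL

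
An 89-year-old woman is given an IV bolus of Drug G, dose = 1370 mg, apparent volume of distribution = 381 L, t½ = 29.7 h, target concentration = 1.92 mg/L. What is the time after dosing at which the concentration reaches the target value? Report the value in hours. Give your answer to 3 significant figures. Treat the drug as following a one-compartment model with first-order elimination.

C₀ = Dose / Vd = 1370 / 381 = 3.596 mg/L
k = ln2 / t½ = 0.693147 / 29.7 = 0.02334 h⁻¹
t = ln(C₀ / C) / k = ln(3.596 / 1.92) / 0.02334
  = ln(1.873) / 0.02334 = 0.6275 / 0.02334 = 26.89 h

26.9 h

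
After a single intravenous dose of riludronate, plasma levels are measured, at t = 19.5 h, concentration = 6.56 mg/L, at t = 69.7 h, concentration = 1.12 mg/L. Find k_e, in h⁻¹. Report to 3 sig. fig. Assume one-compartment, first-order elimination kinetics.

0.0352 h⁻¹

k = ln(C₁/C₂) / (t₂ − t₁) = ln(6.56/1.12) / (69.7 − 19.5)
  = 1.768 / 50.20 = 0.03522 h⁻¹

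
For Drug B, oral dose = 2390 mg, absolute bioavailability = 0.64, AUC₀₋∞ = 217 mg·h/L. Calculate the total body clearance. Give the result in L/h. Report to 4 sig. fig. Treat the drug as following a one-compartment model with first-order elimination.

7.049 L/h

CL = F·Dose / AUC = 0.64 × 2390 / 217 = 7.049 L/h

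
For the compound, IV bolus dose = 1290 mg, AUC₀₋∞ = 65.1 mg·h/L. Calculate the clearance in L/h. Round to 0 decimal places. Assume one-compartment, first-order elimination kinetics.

20 L/h

CL = Dose / AUC = 1290 / 65.1 = 19.82 L/h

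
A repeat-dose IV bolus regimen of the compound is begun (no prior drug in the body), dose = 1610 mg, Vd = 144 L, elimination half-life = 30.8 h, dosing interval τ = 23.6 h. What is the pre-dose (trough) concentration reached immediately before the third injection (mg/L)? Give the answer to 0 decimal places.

C₀ per dose = Dose / Vd = 1610 / 144 = 11.18 mg/L
k = ln2 / t½ = 0.693147 / 30.8 = 0.02250 h⁻¹
Fraction remaining after one interval: r = e^(−kτ) = e^(−0.02250 × 23.6) = 0.5880
Before dose 3, 2 doses have been given (aged 1τ, 2τ).
C_trough = C₀ × (r + r²) = 11.18 × (0.5880 + 0.3457) = 10.44 mg/L

10 mg/L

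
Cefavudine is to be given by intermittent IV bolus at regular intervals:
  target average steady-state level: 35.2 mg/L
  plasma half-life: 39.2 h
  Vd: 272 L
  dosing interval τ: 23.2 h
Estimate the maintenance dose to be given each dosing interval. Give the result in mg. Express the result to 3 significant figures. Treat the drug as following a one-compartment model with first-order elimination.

3930 mg

k = ln2 / t½ = 0.693147 / 39.2 = 0.01768 h⁻¹
CL = k × Vd = 0.01768 × 272 = 4.809 L/h
At steady state, Dose/τ = Css × CL.
Dose = Css × CL × τ = 35.2 × 4.809 × 23.2 = 3927 mg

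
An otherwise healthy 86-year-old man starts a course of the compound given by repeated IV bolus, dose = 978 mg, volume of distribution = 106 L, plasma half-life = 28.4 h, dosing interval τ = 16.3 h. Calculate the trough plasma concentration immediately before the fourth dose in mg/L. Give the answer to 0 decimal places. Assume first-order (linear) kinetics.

C₀ per dose = Dose / Vd = 978 / 106 = 9.226 mg/L
k = ln2 / t½ = 0.693147 / 28.4 = 0.02441 h⁻¹
Fraction remaining after one interval: r = e^(−kτ) = e^(−0.02441 × 16.3) = 0.6717
Before dose 4, 3 doses have been given (aged 1τ, 2τ, 3τ).
C_trough = C₀ × (r + r² + … + r^3) = C₀ × r(1−r^3)/(1−r)
        = 9.226 × 0.6717 × (1 − 0.3031) / (1 − 0.6717) = 13.15 mg/L

13 mg/L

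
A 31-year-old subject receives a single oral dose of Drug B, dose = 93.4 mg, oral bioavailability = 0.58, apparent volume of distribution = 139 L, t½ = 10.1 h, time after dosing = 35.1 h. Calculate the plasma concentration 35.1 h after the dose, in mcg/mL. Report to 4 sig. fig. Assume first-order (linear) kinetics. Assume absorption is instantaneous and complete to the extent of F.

Amount reaching circulation = F × Dose = 0.58 × 93.40 = 54.17 mg
C₀ = F·Dose / Vd = 54.17 / 139 = 0.3897 mg/L
k = ln2 / t½ = 0.693147 / 10.1 = 0.06863 h⁻¹
C = C₀ · e^(−k·t) = 0.3897 × e^(−0.06863 × 35.1)
  = 0.3897 × 0.08991 = 0.03504 mg/L
(0.03504 mg/L = 0.03504 mcg/mL)

0.03504 mcg/mL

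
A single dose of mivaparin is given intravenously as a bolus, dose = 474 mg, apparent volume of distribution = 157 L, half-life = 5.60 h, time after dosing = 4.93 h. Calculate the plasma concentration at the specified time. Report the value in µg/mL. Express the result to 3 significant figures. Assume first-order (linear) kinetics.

1.64 µg/mL

C₀ = Dose / Vd = 474.0 / 157 = 3.019 mg/L
k = ln2 / t½ = 0.693147 / 5.60 = 0.1238 h⁻¹
C = C₀ · e^(−k·t) = 3.019 × e^(−0.1238 × 4.93)
  = 3.019 × 0.5432 = 1.640 mg/L
(1.640 mg/L = 1.640 µg/mL)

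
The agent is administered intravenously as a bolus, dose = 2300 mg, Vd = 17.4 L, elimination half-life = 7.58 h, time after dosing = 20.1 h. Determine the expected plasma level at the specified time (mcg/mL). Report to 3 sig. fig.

21.0 mcg/mL

C₀ = Dose / Vd = 2300 / 17.4 = 132.2 mg/L
k = ln2 / t½ = 0.693147 / 7.58 = 0.09144 h⁻¹
C = C₀ · e^(−k·t) = 132.2 × e^(−0.09144 × 20.1)
  = 132.2 × 0.1591 = 21.03 mg/L
(21.03 mg/L = 21.03 mcg/mL)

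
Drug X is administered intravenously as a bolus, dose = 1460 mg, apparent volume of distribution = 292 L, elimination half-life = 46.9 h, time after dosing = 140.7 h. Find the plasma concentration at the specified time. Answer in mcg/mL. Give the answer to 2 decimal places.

0.63 mcg/mL

C₀ = Dose / Vd = 1460 / 292 = 5.000 mg/L
k = ln2 / t½ = 0.693147 / 46.9 = 0.01478 h⁻¹
t / t½ = 140.7 / 46.9 = 3 half-lives
C = C₀ × (1/2)^3 = 5.000 × 0.1250 = 0.6250 mg/L
(0.6250 mg/L = 0.6250 mcg/mL)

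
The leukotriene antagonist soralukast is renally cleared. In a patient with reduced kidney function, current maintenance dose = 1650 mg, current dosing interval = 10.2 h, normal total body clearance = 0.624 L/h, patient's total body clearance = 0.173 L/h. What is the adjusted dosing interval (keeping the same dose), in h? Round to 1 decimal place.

36.8 h

To keep the same average steady-state level, dosing rate must scale with clearance.
CL ratio = 0.173 / 0.624 = 0.2772
New interval (same dose) = 10.2 / 0.2772 = 36.80 h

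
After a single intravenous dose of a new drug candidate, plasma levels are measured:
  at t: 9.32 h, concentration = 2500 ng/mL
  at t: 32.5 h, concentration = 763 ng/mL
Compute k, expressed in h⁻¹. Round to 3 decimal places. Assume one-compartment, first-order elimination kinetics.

k = ln(C₁/C₂) / (t₂ − t₁) = ln(2500/763) / (32.5 − 9.32)
  = 1.187 / 23.18 = 0.05121 h⁻¹

0.051 h⁻¹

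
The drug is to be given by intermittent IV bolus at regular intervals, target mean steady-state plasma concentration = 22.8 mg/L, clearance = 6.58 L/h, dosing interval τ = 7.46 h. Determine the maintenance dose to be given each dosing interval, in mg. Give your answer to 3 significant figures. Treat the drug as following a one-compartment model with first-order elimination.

1120 mg

At steady state, Dose/τ = Css × CL.
Dose = Css × CL × τ = 22.8 × 6.580 × 7.46 = 1119 mg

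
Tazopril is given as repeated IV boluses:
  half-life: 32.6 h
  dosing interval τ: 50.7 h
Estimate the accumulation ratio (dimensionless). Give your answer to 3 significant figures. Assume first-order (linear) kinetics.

1.52

k = ln2 / t½ = 0.693147 / 32.6 = 0.02126 h⁻¹
e^(−kτ) = e^(−0.02126 × 50.7) = 0.3403
Accumulation ratio R = 1 / (1 − e^(−kτ)) = 1 / (1 − 0.3403) = 1.516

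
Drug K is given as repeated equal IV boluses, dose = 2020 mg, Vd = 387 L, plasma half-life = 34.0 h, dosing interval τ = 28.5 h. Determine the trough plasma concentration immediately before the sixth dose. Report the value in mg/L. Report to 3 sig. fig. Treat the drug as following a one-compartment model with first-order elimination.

6.26 mg/L

C₀ per dose = Dose / Vd = 2020 / 387 = 5.220 mg/L
k = ln2 / t½ = 0.693147 / 34.0 = 0.02039 h⁻¹
Fraction remaining after one interval: r = e^(−kτ) = e^(−0.02039 × 28.5) = 0.5593
Before dose 6, 5 doses have been given (aged 1τ, 2τ, 3τ, 4τ, 5τ).
C_trough = C₀ × (r + r² + … + r^5) = C₀ × r(1−r^5)/(1−r)
        = 5.220 × 0.5593 × (1 − 0.05473) / (1 − 0.5593) = 6.262 mg/L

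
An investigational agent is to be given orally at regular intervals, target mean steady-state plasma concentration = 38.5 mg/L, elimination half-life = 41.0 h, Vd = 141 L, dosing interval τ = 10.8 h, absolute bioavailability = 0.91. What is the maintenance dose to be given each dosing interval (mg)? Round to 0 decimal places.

1089 mg

k = ln2 / t½ = 0.693147 / 41.0 = 0.01691 h⁻¹
CL = k × Vd = 0.01691 × 141 = 2.384 L/h
At steady state, F × (Dose/τ) = Css × CL.
Dose = Css × CL × τ / F = 38.5 × 2.384 × 10.8 / 0.91 = 1089 mg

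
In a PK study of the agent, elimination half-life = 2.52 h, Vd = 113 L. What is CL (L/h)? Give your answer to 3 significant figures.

31.1 L/h

k = ln2 / t½ = 0.693147 / 2.52 = 0.2751 h⁻¹
CL = k × Vd = 0.2751 × 113 = 31.09 L/h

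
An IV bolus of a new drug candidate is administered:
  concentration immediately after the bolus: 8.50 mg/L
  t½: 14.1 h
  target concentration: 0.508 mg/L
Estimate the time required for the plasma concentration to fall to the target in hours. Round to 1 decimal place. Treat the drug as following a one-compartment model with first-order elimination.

57.3 h

k = ln2 / t½ = 0.693147 / 14.1 = 0.04916 h⁻¹
t = ln(C₀ / C) / k = ln(8.500 / 0.508) / 0.04916
  = ln(16.73) / 0.04916 = 2.817 / 0.04916 = 57.30 h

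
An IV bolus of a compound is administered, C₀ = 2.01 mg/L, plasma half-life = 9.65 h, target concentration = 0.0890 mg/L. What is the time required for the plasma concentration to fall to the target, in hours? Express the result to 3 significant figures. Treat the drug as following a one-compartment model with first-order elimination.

43.4 h

k = ln2 / t½ = 0.693147 / 9.65 = 0.07183 h⁻¹
t = ln(C₀ / C) / k = ln(2.010 / 0.0890) / 0.07183
  = ln(22.58) / 0.07183 = 3.117 / 0.07183 = 43.39 h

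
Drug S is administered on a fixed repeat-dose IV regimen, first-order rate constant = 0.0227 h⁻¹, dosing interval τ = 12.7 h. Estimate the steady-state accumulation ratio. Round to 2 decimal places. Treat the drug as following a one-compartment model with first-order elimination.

3.99

e^(−kτ) = e^(−0.02270 × 12.7) = 0.7495
Accumulation ratio R = 1 / (1 − e^(−kτ)) = 1 / (1 − 0.7495) = 3.992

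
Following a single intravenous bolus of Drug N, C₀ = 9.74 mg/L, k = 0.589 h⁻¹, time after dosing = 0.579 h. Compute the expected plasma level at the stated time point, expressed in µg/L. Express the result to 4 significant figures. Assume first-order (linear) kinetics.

6925 µg/L

C = C₀ · e^(−k·t) = 9.740 × e^(−0.5890 × 0.579)
  = 9.740 × 0.7110 = 6.925 mg/L
Convert: 6.925 mg/L × 1000 = 6925 µg/L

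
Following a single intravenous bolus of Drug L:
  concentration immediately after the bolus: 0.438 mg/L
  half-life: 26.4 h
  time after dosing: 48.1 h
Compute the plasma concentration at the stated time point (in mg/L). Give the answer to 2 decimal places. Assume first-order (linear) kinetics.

k = ln2 / t½ = 0.693147 / 26.4 = 0.02626 h⁻¹
C = C₀ · e^(−k·t) = 0.4380 × e^(−0.02626 × 48.1)
  = 0.4380 × 0.2828 = 0.1239 mg/L

0.12 mg/L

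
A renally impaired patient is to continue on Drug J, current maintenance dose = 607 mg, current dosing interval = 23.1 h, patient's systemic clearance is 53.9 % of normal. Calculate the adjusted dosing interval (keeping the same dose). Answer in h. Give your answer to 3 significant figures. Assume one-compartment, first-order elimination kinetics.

To keep the same average steady-state level, dosing rate must scale with clearance.
CL ratio = 53.9 / 100 = 0.5390
New interval (same dose) = 23.1 / 0.5390 = 42.86 h

42.9 h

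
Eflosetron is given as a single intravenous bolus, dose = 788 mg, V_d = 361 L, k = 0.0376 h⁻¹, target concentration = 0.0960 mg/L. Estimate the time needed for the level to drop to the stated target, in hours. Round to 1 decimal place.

C₀ = Dose / Vd = 788.0 / 361 = 2.183 mg/L
t = ln(C₀ / C) / k = ln(2.183 / 0.0960) / 0.03760
  = ln(22.74) / 0.03760 = 3.124 / 0.03760 = 83.09 h

83.1 h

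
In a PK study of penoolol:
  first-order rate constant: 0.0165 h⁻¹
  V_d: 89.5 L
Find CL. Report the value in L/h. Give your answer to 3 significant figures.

1.48 L/h

CL = k × Vd = 0.0165 × 89.5 = 1.477 L/h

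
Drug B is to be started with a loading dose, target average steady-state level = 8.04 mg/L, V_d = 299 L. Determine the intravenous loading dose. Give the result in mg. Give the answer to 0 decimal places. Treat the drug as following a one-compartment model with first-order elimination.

LD = Css × Vd = 8.04 × 299 = 2404 mg

2404 mg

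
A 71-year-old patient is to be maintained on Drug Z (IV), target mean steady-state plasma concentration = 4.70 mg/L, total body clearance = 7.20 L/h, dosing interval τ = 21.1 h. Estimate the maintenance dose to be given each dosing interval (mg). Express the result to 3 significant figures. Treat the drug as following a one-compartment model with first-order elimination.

At steady state, Dose/τ = Css × CL.
Dose = Css × CL × τ = 4.70 × 7.200 × 21.1 = 714.0 mg

714 mg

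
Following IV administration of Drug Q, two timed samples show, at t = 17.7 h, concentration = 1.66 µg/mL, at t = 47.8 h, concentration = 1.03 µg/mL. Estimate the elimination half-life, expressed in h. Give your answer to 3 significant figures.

k = ln(C₁/C₂) / (t₂ − t₁) = ln(1.66/1.03) / (47.8 − 17.7)
  = 0.4773 / 30.10 = 0.01586 h⁻¹
t½ = ln2 / k = 0.693147 / 0.01586 = 43.70 h

43.7 h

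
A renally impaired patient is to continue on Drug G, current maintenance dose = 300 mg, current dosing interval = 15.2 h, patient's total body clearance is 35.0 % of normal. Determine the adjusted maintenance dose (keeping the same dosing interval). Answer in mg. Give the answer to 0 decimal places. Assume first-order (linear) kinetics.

105 mg

To keep the same average steady-state level, dosing rate must scale with clearance.
CL ratio = 35.0 / 100 = 0.3500
New dose (same interval) = 300 × 0.3500 = 105.0 mg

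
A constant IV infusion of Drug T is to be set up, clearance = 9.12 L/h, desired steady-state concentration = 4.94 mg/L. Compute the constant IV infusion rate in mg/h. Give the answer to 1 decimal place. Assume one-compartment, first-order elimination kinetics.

45.1 mg/h

At steady state, infusion rate R₀ = Css × CL = 4.94 × 9.120 = 45.05 mg/h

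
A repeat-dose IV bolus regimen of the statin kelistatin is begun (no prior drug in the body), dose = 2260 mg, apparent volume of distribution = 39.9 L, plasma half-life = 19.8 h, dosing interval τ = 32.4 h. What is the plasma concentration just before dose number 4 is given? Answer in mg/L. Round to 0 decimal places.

C₀ per dose = Dose / Vd = 2260 / 39.9 = 56.64 mg/L
k = ln2 / t½ = 0.693147 / 19.8 = 0.03501 h⁻¹
Fraction remaining after one interval: r = e^(−kτ) = e^(−0.03501 × 32.4) = 0.3216
Before dose 4, 3 doses have been given (aged 1τ, 2τ, 3τ).
C_trough = C₀ × (r + r² + … + r^3) = C₀ × r(1−r^3)/(1−r)
        = 56.64 × 0.3216 × (1 − 0.03326) / (1 − 0.3216) = 25.96 mg/L

26 mg/L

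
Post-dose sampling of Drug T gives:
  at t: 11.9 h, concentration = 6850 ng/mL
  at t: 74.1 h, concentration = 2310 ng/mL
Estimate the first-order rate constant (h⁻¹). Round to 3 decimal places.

0.017 h⁻¹

k = ln(C₁/C₂) / (t₂ − t₁) = ln(6850/2310) / (74.1 − 11.9)
  = 1.087 / 62.20 = 0.01748 h⁻¹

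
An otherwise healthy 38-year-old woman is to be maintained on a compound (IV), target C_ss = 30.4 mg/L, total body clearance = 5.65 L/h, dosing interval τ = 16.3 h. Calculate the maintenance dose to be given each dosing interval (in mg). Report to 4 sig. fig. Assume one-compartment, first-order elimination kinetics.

2800 mg

At steady state, Dose/τ = Css × CL.
Dose = Css × CL × τ = 30.4 × 5.650 × 16.3 = 2800 mg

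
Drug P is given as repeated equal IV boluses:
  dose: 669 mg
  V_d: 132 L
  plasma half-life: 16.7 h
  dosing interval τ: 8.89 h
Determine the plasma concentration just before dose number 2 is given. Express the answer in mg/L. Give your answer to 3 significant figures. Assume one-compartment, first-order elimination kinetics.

C₀ per dose = Dose / Vd = 669 / 132 = 5.068 mg/L
k = ln2 / t½ = 0.693147 / 16.7 = 0.04151 h⁻¹
Fraction remaining after one interval: r = e^(−kτ) = e^(−0.04151 × 8.89) = 0.6914
Before dose 2, 1 dose has been given (aged 1τ).
C_trough = C₀ × r = 5.068 × 0.6914 = 3.504 mg/L

3.50 mg/L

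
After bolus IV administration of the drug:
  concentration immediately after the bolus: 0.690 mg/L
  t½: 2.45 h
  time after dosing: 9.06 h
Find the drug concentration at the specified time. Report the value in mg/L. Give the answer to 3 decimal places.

0.053 mg/L

k = ln2 / t½ = 0.693147 / 2.45 = 0.2829 h⁻¹
C = C₀ · e^(−k·t) = 0.6900 × e^(−0.2829 × 9.06)
  = 0.6900 × 0.07707 = 0.05318 mg/L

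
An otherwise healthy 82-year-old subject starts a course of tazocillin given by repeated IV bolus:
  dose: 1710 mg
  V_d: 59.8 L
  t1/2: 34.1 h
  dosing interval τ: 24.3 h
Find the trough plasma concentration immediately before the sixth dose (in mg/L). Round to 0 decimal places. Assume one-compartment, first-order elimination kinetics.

C₀ per dose = Dose / Vd = 1710 / 59.8 = 28.60 mg/L
k = ln2 / t½ = 0.693147 / 34.1 = 0.02033 h⁻¹
Fraction remaining after one interval: r = e^(−kτ) = e^(−0.02033 × 24.3) = 0.6102
Before dose 6, 5 doses have been given (aged 1τ, 2τ, 3τ, 4τ, 5τ).
C_trough = C₀ × (r + r² + … + r^5) = C₀ × r(1−r^5)/(1−r)
        = 28.60 × 0.6102 × (1 − 0.08460) / (1 − 0.6102) = 40.98 mg/L

41 mg/L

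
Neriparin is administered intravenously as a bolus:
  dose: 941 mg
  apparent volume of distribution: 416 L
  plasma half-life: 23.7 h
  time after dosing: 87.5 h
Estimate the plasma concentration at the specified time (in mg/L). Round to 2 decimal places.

C₀ = Dose / Vd = 941.0 / 416 = 2.262 mg/L
k = ln2 / t½ = 0.693147 / 23.7 = 0.02925 h⁻¹
C = C₀ · e^(−k·t) = 2.262 × e^(−0.02925 × 87.5)
  = 2.262 × 0.07735 = 0.1750 mg/L

0.18 mg/L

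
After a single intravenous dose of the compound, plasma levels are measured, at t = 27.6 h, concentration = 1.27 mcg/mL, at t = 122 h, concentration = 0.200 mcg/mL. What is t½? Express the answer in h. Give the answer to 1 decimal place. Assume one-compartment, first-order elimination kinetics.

k = ln(C₁/C₂) / (t₂ − t₁) = ln(1.27/0.200) / (122 − 27.6)
  = 1.848 / 94.40 = 0.01958 h⁻¹
t½ = ln2 / k = 0.693147 / 0.01958 = 35.40 h

35.4 h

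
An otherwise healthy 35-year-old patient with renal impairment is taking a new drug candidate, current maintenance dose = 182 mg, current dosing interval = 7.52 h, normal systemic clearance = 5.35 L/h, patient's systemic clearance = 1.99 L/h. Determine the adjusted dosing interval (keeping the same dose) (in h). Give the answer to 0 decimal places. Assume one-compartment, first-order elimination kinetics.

To keep the same average steady-state level, dosing rate must scale with clearance.
CL ratio = 1.99 / 5.35 = 0.3720
New interval (same dose) = 7.52 / 0.3720 = 20.22 h

20 h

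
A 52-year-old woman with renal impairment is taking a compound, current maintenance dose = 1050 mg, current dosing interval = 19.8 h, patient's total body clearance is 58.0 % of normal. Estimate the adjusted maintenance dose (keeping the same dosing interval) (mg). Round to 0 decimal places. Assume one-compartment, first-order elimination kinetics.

To keep the same average steady-state level, dosing rate must scale with clearance.
CL ratio = 58.0 / 100 = 0.5800
New dose (same interval) = 1050 × 0.5800 = 609.0 mg

609 mg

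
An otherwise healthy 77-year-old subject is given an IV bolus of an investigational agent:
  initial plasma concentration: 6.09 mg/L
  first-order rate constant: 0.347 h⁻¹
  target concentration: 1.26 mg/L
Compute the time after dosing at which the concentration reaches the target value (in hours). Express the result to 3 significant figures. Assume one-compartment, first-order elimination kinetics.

4.54 h

t = ln(C₀ / C) / k = ln(6.090 / 1.26) / 0.3470
  = ln(4.833) / 0.3470 = 1.575 / 0.3470 = 4.539 h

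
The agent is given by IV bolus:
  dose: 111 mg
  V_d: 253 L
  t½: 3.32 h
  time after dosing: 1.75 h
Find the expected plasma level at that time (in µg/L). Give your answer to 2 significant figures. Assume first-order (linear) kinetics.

300 µg/L

C₀ = Dose / Vd = 111.0 / 253 = 0.4387 mg/L
k = ln2 / t½ = 0.693147 / 3.32 = 0.2088 h⁻¹
C = C₀ · e^(−k·t) = 0.4387 × e^(−0.2088 × 1.75)
  = 0.4387 × 0.6939 = 0.3044 mg/L
Convert: 0.3044 mg/L × 1000 = 304.4 µg/L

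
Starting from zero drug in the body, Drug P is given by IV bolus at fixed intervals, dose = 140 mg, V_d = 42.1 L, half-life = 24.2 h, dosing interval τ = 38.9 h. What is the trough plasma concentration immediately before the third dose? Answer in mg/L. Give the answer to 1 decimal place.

1.4 mg/L

C₀ per dose = Dose / Vd = 140 / 42.1 = 3.325 mg/L
k = ln2 / t½ = 0.693147 / 24.2 = 0.02864 h⁻¹
Fraction remaining after one interval: r = e^(−kτ) = e^(−0.02864 × 38.9) = 0.3282
Before dose 3, 2 doses have been given (aged 1τ, 2τ).
C_trough = C₀ × (r + r²) = 3.325 × (0.3282 + 0.1077) = 1.449 mg/L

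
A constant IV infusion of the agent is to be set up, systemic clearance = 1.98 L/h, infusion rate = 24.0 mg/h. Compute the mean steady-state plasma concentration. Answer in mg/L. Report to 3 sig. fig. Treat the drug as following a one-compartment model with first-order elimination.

12.1 mg/L

At steady state Css = R₀ / CL = 24.0 / 1.980 = 12.12 mg/L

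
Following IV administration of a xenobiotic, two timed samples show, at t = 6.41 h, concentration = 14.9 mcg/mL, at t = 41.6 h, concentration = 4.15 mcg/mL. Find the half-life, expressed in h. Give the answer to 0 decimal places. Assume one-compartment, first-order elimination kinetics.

k = ln(C₁/C₂) / (t₂ − t₁) = ln(14.9/4.15) / (41.6 − 6.41)
  = 1.278 / 35.19 = 0.03632 h⁻¹
t½ = ln2 / k = 0.693147 / 0.03632 = 19.08 h

19 h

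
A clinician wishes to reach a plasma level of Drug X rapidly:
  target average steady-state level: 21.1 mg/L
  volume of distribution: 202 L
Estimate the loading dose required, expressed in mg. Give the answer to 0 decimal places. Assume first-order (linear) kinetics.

4262 mg

LD = Css × Vd = 21.1 × 202 = 4262 mg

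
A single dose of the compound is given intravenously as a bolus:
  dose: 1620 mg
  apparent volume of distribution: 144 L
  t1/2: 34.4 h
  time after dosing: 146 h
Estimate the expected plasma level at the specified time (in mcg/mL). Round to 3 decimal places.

C₀ = Dose / Vd = 1620 / 144 = 11.25 mg/L
k = ln2 / t½ = 0.693147 / 34.4 = 0.02015 h⁻¹
C = C₀ · e^(−k·t) = 11.25 × e^(−0.02015 × 146)
  = 11.25 × 0.05277 = 0.5937 mg/L
(0.5937 mg/L = 0.5937 mcg/mL)

0.594 mcg/mL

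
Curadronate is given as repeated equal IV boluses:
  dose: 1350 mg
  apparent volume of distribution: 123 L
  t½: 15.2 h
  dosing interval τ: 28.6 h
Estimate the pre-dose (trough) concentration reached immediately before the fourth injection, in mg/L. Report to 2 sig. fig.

C₀ per dose = Dose / Vd = 1350 / 123 = 10.98 mg/L
k = ln2 / t½ = 0.693147 / 15.2 = 0.04560 h⁻¹
Fraction remaining after one interval: r = e^(−kτ) = e^(−0.04560 × 28.6) = 0.2714
Before dose 4, 3 doses have been given (aged 1τ, 2τ, 3τ).
C_trough = C₀ × (r + r² + … + r^3) = C₀ × r(1−r^3)/(1−r)
        = 10.98 × 0.2714 × (1 − 0.01999) / (1 − 0.2714) = 4.008 mg/L

4.0 mg/L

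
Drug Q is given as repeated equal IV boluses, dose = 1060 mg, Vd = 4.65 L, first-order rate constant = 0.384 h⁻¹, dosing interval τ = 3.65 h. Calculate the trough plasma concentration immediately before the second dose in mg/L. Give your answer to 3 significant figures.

C₀ per dose = Dose / Vd = 1060 / 4.65 = 228.0 mg/L
Fraction remaining after one interval: r = e^(−kτ) = e^(−0.3840 × 3.65) = 0.2462
Before dose 2, 1 dose has been given (aged 1τ).
C_trough = C₀ × r = 228.0 × 0.2462 = 56.13 mg/L

56.1 mg/L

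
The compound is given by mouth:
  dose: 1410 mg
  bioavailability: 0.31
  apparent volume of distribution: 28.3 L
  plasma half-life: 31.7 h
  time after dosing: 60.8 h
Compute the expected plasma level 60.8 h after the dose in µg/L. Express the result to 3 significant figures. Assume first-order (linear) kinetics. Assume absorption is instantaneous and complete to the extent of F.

Amount reaching circulation = F × Dose = 0.31 × 1410 = 437.1 mg
C₀ = F·Dose / Vd = 437.1 / 28.3 = 15.45 mg/L
k = ln2 / t½ = 0.693147 / 31.7 = 0.02187 h⁻¹
C = C₀ · e^(−k·t) = 15.45 × e^(−0.02187 × 60.8)
  = 15.45 × 0.2646 = 4.088 mg/L
Convert: 4.088 mg/L × 1000 = 4088 µg/L

4090 µg/L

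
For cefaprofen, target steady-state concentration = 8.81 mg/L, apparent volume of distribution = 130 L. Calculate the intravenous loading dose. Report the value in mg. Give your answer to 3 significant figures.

1150 mg

LD = Css × Vd = 8.81 × 130 = 1145 mg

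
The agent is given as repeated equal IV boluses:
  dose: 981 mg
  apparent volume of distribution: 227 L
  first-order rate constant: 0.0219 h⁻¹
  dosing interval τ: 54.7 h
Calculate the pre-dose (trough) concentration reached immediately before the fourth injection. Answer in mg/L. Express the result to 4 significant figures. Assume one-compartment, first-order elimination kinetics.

1.817 mg/L

C₀ per dose = Dose / Vd = 981 / 227 = 4.322 mg/L
Fraction remaining after one interval: r = e^(−kτ) = e^(−0.02190 × 54.7) = 0.3018
Before dose 4, 3 doses have been given (aged 1τ, 2τ, 3τ).
C_trough = C₀ × (r + r² + … + r^3) = C₀ × r(1−r^3)/(1−r)
        = 4.322 × 0.3018 × (1 − 0.02749) / (1 − 0.3018) = 1.817 mg/L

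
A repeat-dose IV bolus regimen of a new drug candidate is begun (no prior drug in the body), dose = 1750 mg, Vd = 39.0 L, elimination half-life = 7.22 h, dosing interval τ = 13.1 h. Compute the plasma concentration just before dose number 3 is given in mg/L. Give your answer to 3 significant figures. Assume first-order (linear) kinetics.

C₀ per dose = Dose / Vd = 1750 / 39.0 = 44.87 mg/L
k = ln2 / t½ = 0.693147 / 7.22 = 0.09600 h⁻¹
Fraction remaining after one interval: r = e^(−kτ) = e^(−0.09600 × 13.1) = 0.2843
Before dose 3, 2 doses have been given (aged 1τ, 2τ).
C_trough = C₀ × (r + r²) = 44.87 × (0.2843 + 0.08083) = 16.38 mg/L

16.4 mg/L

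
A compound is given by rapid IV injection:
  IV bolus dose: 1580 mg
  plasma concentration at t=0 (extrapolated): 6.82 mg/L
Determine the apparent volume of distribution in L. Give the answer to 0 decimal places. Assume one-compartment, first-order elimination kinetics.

Vd = Dose / C₀ = 1580 / 6.82 = 231.7 L

232 L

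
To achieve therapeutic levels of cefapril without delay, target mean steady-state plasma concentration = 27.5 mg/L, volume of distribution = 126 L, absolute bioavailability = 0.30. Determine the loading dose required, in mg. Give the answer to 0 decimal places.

11550 mg

LD = Css × Vd / F = 27.5 × 126 / 0.30 = 11550 mg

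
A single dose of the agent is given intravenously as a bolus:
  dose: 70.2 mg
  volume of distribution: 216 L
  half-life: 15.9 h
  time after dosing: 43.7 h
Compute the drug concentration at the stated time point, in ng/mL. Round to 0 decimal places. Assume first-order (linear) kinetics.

48 ng/mL

C₀ = Dose / Vd = 70.20 / 216 = 0.3250 mg/L
k = ln2 / t½ = 0.693147 / 15.9 = 0.04359 h⁻¹
C = C₀ · e^(−k·t) = 0.3250 × e^(−0.04359 × 43.7)
  = 0.3250 × 0.1488 = 0.04836 mg/L
Convert: 0.04836 mg/L × 1000 = 48.36 ng/mL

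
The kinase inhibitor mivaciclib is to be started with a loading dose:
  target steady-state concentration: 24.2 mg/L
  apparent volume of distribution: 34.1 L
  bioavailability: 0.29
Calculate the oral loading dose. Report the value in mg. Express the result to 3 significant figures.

LD = Css × Vd / F = 24.2 × 34.1 / 0.29 = 2846 mg

2850 mg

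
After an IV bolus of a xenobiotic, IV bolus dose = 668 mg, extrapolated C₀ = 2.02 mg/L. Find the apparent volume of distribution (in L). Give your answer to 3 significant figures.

331 L

Vd = Dose / C₀ = 668.0 / 2.02 = 330.7 L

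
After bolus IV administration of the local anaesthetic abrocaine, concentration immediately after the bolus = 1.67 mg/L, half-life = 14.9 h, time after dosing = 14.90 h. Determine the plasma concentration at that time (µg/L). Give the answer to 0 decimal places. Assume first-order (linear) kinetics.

k = ln2 / t½ = 0.693147 / 14.9 = 0.04652 h⁻¹
t / t½ = 14.90 / 14.9 = 1 half-lives
C = C₀ × (1/2)^1 = 1.670 × 0.5000 = 0.8350 mg/L
Convert: 0.8350 mg/L × 1000 = 835.0 µg/L

835 µg/L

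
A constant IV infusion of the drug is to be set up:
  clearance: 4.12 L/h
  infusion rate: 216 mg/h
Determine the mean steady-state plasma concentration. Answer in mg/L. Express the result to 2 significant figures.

At steady state Css = R₀ / CL = 216 / 4.120 = 52.43 mg/L

52 mg/L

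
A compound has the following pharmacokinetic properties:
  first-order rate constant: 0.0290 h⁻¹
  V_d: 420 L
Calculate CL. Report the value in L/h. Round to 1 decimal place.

12.2 L/h

CL = k × Vd = 0.0290 × 420 = 12.18 L/h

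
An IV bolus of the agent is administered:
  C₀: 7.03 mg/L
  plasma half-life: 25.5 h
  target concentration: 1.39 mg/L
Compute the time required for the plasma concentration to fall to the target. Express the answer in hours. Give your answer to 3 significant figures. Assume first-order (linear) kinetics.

k = ln2 / t½ = 0.693147 / 25.5 = 0.02718 h⁻¹
t = ln(C₀ / C) / k = ln(7.030 / 1.39) / 0.02718
  = ln(5.058) / 0.02718 = 1.621 / 0.02718 = 59.64 h

59.6 h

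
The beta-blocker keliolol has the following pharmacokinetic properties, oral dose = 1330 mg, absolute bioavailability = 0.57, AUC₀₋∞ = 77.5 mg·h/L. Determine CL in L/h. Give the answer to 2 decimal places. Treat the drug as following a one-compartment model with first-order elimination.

CL = F·Dose / AUC = 0.57 × 1330 / 77.5 = 9.782 L/h

9.78 L/h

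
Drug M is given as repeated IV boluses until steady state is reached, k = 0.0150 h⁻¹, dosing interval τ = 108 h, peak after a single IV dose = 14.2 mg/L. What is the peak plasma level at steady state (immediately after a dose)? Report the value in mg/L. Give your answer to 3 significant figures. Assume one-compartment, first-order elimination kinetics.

e^(−kτ) = e^(−0.01500 × 108) = 0.1979
Accumulation ratio R = 1 / (1 − e^(−kτ)) = 1 / (1 − 0.1979) = 1.247
Steady-state peak = C₀ × R = 14.2 × 1.247 = 17.71 mg/L

17.7 mg/L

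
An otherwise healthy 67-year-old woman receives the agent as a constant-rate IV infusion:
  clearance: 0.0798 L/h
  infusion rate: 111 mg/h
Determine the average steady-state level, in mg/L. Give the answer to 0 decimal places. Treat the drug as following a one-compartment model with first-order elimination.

1391 mg/L

At steady state Css = R₀ / CL = 111 / 0.07980 = 1391 mg/L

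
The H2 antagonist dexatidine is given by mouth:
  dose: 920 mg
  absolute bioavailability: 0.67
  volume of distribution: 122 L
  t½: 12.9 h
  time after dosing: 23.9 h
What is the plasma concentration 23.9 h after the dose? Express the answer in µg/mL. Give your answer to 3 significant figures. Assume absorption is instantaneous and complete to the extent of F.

1.40 µg/mL

Amount reaching circulation = F × Dose = 0.67 × 920.0 = 616.4 mg
C₀ = F·Dose / Vd = 616.4 / 122 = 5.052 mg/L
k = ln2 / t½ = 0.693147 / 12.9 = 0.05373 h⁻¹
C = C₀ · e^(−k·t) = 5.052 × e^(−0.05373 × 23.9)
  = 5.052 × 0.2769 = 1.399 mg/L
(1.399 mg/L = 1.399 µg/mL)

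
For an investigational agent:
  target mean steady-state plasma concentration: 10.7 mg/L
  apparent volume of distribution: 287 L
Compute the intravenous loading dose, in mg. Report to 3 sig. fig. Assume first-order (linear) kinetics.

3070 mg

LD = Css × Vd = 10.7 × 287 = 3071 mg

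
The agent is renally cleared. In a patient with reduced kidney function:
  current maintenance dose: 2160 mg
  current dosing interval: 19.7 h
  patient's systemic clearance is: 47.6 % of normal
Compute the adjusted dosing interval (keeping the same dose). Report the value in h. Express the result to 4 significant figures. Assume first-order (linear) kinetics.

To keep the same average steady-state level, dosing rate must scale with clearance.
CL ratio = 47.6 / 100 = 0.4760
New interval (same dose) = 19.7 / 0.4760 = 41.39 h

41.39 h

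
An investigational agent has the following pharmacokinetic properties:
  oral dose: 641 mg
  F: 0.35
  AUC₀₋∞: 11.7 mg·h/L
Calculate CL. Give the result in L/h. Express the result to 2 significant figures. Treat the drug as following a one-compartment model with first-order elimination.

CL = F·Dose / AUC = 0.35 × 641 / 11.7 = 19.18 L/h

19 L/h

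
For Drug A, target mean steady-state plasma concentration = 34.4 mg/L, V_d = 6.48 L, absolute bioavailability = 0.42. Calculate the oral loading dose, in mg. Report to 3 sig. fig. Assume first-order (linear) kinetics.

531 mg

LD = Css × Vd / F = 34.4 × 6.48 / 0.42 = 530.7 mg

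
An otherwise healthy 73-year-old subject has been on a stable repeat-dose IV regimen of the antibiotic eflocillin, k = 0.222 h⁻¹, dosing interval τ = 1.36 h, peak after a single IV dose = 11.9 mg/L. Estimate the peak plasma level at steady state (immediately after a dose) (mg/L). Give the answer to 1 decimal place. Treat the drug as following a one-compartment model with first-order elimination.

e^(−kτ) = e^(−0.2220 × 1.36) = 0.7394
Accumulation ratio R = 1 / (1 − e^(−kτ)) = 1 / (1 − 0.7394) = 3.837
Steady-state peak = C₀ × R = 11.9 × 3.837 = 45.66 mg/L

45.7 mg/L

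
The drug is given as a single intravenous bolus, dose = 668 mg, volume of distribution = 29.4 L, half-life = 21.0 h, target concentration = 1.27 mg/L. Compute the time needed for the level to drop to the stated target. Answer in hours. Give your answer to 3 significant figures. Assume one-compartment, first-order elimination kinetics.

C₀ = Dose / Vd = 668.0 / 29.4 = 22.72 mg/L
k = ln2 / t½ = 0.693147 / 21.0 = 0.03301 h⁻¹
t = ln(C₀ / C) / k = ln(22.72 / 1.27) / 0.03301
  = ln(17.89) / 0.03301 = 2.884 / 0.03301 = 87.37 h

87.4 h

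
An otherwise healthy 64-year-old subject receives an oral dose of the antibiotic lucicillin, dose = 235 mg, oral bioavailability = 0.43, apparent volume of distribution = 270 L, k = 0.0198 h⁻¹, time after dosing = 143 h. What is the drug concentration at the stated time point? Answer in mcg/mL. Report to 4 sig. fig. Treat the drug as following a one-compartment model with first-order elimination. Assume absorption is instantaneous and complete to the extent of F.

0.02206 mcg/mL

Amount reaching circulation = F × Dose = 0.43 × 235.0 = 101.1 mg
C₀ = F·Dose / Vd = 101.1 / 270 = 0.3744 mg/L
C = C₀ · e^(−k·t) = 0.3744 × e^(−0.01980 × 143)
  = 0.3744 × 0.05893 = 0.02206 mg/L
(0.02206 mg/L = 0.02206 mcg/mL)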